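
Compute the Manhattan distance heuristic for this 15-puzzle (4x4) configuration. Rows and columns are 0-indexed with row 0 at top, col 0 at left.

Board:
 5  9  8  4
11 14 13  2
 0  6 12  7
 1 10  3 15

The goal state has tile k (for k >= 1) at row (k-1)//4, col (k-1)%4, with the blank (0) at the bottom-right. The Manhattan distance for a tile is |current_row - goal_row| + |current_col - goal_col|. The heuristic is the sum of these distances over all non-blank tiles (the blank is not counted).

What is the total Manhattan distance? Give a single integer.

Tile 5: at (0,0), goal (1,0), distance |0-1|+|0-0| = 1
Tile 9: at (0,1), goal (2,0), distance |0-2|+|1-0| = 3
Tile 8: at (0,2), goal (1,3), distance |0-1|+|2-3| = 2
Tile 4: at (0,3), goal (0,3), distance |0-0|+|3-3| = 0
Tile 11: at (1,0), goal (2,2), distance |1-2|+|0-2| = 3
Tile 14: at (1,1), goal (3,1), distance |1-3|+|1-1| = 2
Tile 13: at (1,2), goal (3,0), distance |1-3|+|2-0| = 4
Tile 2: at (1,3), goal (0,1), distance |1-0|+|3-1| = 3
Tile 6: at (2,1), goal (1,1), distance |2-1|+|1-1| = 1
Tile 12: at (2,2), goal (2,3), distance |2-2|+|2-3| = 1
Tile 7: at (2,3), goal (1,2), distance |2-1|+|3-2| = 2
Tile 1: at (3,0), goal (0,0), distance |3-0|+|0-0| = 3
Tile 10: at (3,1), goal (2,1), distance |3-2|+|1-1| = 1
Tile 3: at (3,2), goal (0,2), distance |3-0|+|2-2| = 3
Tile 15: at (3,3), goal (3,2), distance |3-3|+|3-2| = 1
Sum: 1 + 3 + 2 + 0 + 3 + 2 + 4 + 3 + 1 + 1 + 2 + 3 + 1 + 3 + 1 = 30

Answer: 30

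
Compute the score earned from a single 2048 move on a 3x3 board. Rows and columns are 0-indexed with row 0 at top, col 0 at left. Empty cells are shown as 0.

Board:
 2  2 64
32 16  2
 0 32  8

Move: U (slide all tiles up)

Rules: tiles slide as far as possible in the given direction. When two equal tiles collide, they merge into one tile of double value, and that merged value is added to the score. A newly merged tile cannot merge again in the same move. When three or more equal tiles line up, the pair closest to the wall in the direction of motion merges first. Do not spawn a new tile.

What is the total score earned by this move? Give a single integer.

Slide up:
col 0: [2, 32, 0] -> [2, 32, 0]  score +0 (running 0)
col 1: [2, 16, 32] -> [2, 16, 32]  score +0 (running 0)
col 2: [64, 2, 8] -> [64, 2, 8]  score +0 (running 0)
Board after move:
 2  2 64
32 16  2
 0 32  8

Answer: 0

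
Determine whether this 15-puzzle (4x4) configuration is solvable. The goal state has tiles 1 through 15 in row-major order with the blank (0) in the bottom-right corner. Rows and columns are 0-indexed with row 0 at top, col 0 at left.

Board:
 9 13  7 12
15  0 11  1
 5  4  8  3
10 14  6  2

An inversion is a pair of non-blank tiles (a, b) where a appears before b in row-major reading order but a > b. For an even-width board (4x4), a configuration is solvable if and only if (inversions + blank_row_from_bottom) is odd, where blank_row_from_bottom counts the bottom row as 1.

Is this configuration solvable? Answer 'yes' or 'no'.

Inversions: 66
Blank is in row 1 (0-indexed from top), which is row 3 counting from the bottom (bottom = 1).
66 + 3 = 69, which is odd, so the puzzle is solvable.

Answer: yes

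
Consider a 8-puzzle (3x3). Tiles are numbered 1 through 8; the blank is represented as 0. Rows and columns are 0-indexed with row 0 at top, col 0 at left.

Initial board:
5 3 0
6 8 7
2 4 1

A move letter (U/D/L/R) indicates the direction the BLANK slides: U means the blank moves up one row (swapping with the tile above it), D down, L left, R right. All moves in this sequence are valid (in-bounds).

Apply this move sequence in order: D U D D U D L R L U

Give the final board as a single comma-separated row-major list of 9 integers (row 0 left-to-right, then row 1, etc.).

After move 1 (D):
5 3 7
6 8 0
2 4 1

After move 2 (U):
5 3 0
6 8 7
2 4 1

After move 3 (D):
5 3 7
6 8 0
2 4 1

After move 4 (D):
5 3 7
6 8 1
2 4 0

After move 5 (U):
5 3 7
6 8 0
2 4 1

After move 6 (D):
5 3 7
6 8 1
2 4 0

After move 7 (L):
5 3 7
6 8 1
2 0 4

After move 8 (R):
5 3 7
6 8 1
2 4 0

After move 9 (L):
5 3 7
6 8 1
2 0 4

After move 10 (U):
5 3 7
6 0 1
2 8 4

Answer: 5, 3, 7, 6, 0, 1, 2, 8, 4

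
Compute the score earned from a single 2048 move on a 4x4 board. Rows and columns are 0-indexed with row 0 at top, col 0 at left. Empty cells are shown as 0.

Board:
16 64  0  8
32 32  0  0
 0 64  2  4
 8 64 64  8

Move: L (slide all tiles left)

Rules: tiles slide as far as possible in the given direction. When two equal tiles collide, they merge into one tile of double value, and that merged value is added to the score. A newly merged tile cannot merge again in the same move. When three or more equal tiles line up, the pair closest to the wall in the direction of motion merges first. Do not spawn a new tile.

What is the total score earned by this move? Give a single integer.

Answer: 192

Derivation:
Slide left:
row 0: [16, 64, 0, 8] -> [16, 64, 8, 0]  score +0 (running 0)
row 1: [32, 32, 0, 0] -> [64, 0, 0, 0]  score +64 (running 64)
row 2: [0, 64, 2, 4] -> [64, 2, 4, 0]  score +0 (running 64)
row 3: [8, 64, 64, 8] -> [8, 128, 8, 0]  score +128 (running 192)
Board after move:
 16  64   8   0
 64   0   0   0
 64   2   4   0
  8 128   8   0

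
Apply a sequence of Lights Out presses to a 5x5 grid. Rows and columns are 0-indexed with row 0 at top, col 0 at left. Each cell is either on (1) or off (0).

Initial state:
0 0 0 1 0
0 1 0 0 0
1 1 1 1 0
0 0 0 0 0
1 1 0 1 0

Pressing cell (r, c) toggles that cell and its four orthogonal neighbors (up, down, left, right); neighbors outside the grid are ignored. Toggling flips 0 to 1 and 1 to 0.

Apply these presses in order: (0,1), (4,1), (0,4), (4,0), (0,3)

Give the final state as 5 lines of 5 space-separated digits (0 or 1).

Answer: 1 1 0 1 0
0 0 0 1 1
1 1 1 1 0
1 1 0 0 0
1 1 1 1 0

Derivation:
After press 1 at (0,1):
1 1 1 1 0
0 0 0 0 0
1 1 1 1 0
0 0 0 0 0
1 1 0 1 0

After press 2 at (4,1):
1 1 1 1 0
0 0 0 0 0
1 1 1 1 0
0 1 0 0 0
0 0 1 1 0

After press 3 at (0,4):
1 1 1 0 1
0 0 0 0 1
1 1 1 1 0
0 1 0 0 0
0 0 1 1 0

After press 4 at (4,0):
1 1 1 0 1
0 0 0 0 1
1 1 1 1 0
1 1 0 0 0
1 1 1 1 0

After press 5 at (0,3):
1 1 0 1 0
0 0 0 1 1
1 1 1 1 0
1 1 0 0 0
1 1 1 1 0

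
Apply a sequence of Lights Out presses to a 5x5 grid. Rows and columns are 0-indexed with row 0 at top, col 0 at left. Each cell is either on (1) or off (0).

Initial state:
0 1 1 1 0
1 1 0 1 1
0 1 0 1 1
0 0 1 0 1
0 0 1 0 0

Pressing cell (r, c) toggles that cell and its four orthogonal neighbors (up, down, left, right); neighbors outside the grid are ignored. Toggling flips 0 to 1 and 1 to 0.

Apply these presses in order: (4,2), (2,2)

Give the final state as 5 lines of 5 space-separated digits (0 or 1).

After press 1 at (4,2):
0 1 1 1 0
1 1 0 1 1
0 1 0 1 1
0 0 0 0 1
0 1 0 1 0

After press 2 at (2,2):
0 1 1 1 0
1 1 1 1 1
0 0 1 0 1
0 0 1 0 1
0 1 0 1 0

Answer: 0 1 1 1 0
1 1 1 1 1
0 0 1 0 1
0 0 1 0 1
0 1 0 1 0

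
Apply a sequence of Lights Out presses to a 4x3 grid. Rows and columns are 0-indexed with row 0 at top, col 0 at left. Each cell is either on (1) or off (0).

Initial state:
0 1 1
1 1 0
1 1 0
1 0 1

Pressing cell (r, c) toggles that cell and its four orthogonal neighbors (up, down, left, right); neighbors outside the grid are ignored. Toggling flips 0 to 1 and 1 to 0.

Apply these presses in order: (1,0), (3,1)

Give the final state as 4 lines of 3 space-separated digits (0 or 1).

After press 1 at (1,0):
1 1 1
0 0 0
0 1 0
1 0 1

After press 2 at (3,1):
1 1 1
0 0 0
0 0 0
0 1 0

Answer: 1 1 1
0 0 0
0 0 0
0 1 0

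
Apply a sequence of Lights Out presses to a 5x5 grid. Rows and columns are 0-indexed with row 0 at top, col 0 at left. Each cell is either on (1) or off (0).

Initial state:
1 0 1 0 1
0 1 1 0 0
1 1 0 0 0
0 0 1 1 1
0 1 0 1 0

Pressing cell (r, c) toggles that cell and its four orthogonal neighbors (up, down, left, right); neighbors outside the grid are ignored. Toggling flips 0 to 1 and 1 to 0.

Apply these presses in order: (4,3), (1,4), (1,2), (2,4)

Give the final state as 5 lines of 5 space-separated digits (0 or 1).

Answer: 1 0 0 0 0
0 0 0 0 0
1 1 1 1 0
0 0 1 0 0
0 1 1 0 1

Derivation:
After press 1 at (4,3):
1 0 1 0 1
0 1 1 0 0
1 1 0 0 0
0 0 1 0 1
0 1 1 0 1

After press 2 at (1,4):
1 0 1 0 0
0 1 1 1 1
1 1 0 0 1
0 0 1 0 1
0 1 1 0 1

After press 3 at (1,2):
1 0 0 0 0
0 0 0 0 1
1 1 1 0 1
0 0 1 0 1
0 1 1 0 1

After press 4 at (2,4):
1 0 0 0 0
0 0 0 0 0
1 1 1 1 0
0 0 1 0 0
0 1 1 0 1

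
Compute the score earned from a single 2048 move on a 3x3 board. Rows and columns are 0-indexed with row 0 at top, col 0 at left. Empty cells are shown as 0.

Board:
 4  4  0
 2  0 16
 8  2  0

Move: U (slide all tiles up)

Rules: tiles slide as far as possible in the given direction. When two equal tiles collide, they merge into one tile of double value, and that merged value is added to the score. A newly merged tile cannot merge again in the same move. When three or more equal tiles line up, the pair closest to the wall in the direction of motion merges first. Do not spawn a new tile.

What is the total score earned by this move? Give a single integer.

Answer: 0

Derivation:
Slide up:
col 0: [4, 2, 8] -> [4, 2, 8]  score +0 (running 0)
col 1: [4, 0, 2] -> [4, 2, 0]  score +0 (running 0)
col 2: [0, 16, 0] -> [16, 0, 0]  score +0 (running 0)
Board after move:
 4  4 16
 2  2  0
 8  0  0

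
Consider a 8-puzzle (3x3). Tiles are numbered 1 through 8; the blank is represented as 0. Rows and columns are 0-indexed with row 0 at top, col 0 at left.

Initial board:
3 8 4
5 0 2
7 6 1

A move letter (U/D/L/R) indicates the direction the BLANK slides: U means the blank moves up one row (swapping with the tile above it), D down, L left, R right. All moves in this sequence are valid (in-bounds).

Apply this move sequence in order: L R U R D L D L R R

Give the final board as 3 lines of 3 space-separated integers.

After move 1 (L):
3 8 4
0 5 2
7 6 1

After move 2 (R):
3 8 4
5 0 2
7 6 1

After move 3 (U):
3 0 4
5 8 2
7 6 1

After move 4 (R):
3 4 0
5 8 2
7 6 1

After move 5 (D):
3 4 2
5 8 0
7 6 1

After move 6 (L):
3 4 2
5 0 8
7 6 1

After move 7 (D):
3 4 2
5 6 8
7 0 1

After move 8 (L):
3 4 2
5 6 8
0 7 1

After move 9 (R):
3 4 2
5 6 8
7 0 1

After move 10 (R):
3 4 2
5 6 8
7 1 0

Answer: 3 4 2
5 6 8
7 1 0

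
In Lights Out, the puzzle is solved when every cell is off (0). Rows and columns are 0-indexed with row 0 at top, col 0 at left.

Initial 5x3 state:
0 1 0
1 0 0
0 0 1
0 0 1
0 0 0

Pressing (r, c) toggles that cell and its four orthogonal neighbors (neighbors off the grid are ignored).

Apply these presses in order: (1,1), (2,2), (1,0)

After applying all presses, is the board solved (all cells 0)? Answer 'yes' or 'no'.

Answer: no

Derivation:
After press 1 at (1,1):
0 0 0
0 1 1
0 1 1
0 0 1
0 0 0

After press 2 at (2,2):
0 0 0
0 1 0
0 0 0
0 0 0
0 0 0

After press 3 at (1,0):
1 0 0
1 0 0
1 0 0
0 0 0
0 0 0

Lights still on: 3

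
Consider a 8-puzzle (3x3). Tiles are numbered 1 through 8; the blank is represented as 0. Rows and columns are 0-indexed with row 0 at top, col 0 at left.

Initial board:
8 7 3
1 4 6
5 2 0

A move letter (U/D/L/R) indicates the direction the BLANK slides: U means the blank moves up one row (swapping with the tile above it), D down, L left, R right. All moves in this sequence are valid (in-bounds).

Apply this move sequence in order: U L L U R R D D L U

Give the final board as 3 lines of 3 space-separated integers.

Answer: 7 3 4
8 0 6
5 1 2

Derivation:
After move 1 (U):
8 7 3
1 4 0
5 2 6

After move 2 (L):
8 7 3
1 0 4
5 2 6

After move 3 (L):
8 7 3
0 1 4
5 2 6

After move 4 (U):
0 7 3
8 1 4
5 2 6

After move 5 (R):
7 0 3
8 1 4
5 2 6

After move 6 (R):
7 3 0
8 1 4
5 2 6

After move 7 (D):
7 3 4
8 1 0
5 2 6

After move 8 (D):
7 3 4
8 1 6
5 2 0

After move 9 (L):
7 3 4
8 1 6
5 0 2

After move 10 (U):
7 3 4
8 0 6
5 1 2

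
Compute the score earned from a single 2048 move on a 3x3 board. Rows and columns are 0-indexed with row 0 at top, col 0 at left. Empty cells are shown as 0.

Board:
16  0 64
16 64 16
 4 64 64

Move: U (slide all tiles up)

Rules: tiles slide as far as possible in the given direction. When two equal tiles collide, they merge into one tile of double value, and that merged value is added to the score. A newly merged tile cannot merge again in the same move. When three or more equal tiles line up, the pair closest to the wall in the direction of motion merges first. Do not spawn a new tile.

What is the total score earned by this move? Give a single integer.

Slide up:
col 0: [16, 16, 4] -> [32, 4, 0]  score +32 (running 32)
col 1: [0, 64, 64] -> [128, 0, 0]  score +128 (running 160)
col 2: [64, 16, 64] -> [64, 16, 64]  score +0 (running 160)
Board after move:
 32 128  64
  4   0  16
  0   0  64

Answer: 160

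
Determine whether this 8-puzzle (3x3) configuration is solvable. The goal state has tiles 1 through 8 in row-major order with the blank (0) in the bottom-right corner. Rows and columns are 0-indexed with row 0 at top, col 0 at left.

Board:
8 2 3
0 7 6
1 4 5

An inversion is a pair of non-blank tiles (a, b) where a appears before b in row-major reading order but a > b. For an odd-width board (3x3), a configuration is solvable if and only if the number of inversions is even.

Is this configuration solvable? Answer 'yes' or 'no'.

Inversions (pairs i<j in row-major order where tile[i] > tile[j] > 0): 16
16 is even, so the puzzle is solvable.

Answer: yes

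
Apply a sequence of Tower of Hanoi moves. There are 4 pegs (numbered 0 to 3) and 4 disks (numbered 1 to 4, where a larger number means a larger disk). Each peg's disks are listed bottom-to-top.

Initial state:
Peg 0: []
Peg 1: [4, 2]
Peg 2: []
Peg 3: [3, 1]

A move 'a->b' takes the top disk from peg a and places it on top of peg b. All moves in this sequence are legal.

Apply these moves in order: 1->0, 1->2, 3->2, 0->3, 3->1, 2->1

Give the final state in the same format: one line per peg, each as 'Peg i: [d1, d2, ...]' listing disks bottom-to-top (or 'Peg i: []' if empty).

Answer: Peg 0: []
Peg 1: [2, 1]
Peg 2: [4]
Peg 3: [3]

Derivation:
After move 1 (1->0):
Peg 0: [2]
Peg 1: [4]
Peg 2: []
Peg 3: [3, 1]

After move 2 (1->2):
Peg 0: [2]
Peg 1: []
Peg 2: [4]
Peg 3: [3, 1]

After move 3 (3->2):
Peg 0: [2]
Peg 1: []
Peg 2: [4, 1]
Peg 3: [3]

After move 4 (0->3):
Peg 0: []
Peg 1: []
Peg 2: [4, 1]
Peg 3: [3, 2]

After move 5 (3->1):
Peg 0: []
Peg 1: [2]
Peg 2: [4, 1]
Peg 3: [3]

After move 6 (2->1):
Peg 0: []
Peg 1: [2, 1]
Peg 2: [4]
Peg 3: [3]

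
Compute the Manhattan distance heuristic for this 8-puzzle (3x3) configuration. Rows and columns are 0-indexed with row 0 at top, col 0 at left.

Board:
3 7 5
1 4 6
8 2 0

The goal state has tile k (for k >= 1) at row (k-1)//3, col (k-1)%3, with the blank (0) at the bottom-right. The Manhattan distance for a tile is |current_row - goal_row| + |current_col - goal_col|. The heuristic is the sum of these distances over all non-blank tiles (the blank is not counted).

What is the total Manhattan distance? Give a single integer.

Answer: 12

Derivation:
Tile 3: at (0,0), goal (0,2), distance |0-0|+|0-2| = 2
Tile 7: at (0,1), goal (2,0), distance |0-2|+|1-0| = 3
Tile 5: at (0,2), goal (1,1), distance |0-1|+|2-1| = 2
Tile 1: at (1,0), goal (0,0), distance |1-0|+|0-0| = 1
Tile 4: at (1,1), goal (1,0), distance |1-1|+|1-0| = 1
Tile 6: at (1,2), goal (1,2), distance |1-1|+|2-2| = 0
Tile 8: at (2,0), goal (2,1), distance |2-2|+|0-1| = 1
Tile 2: at (2,1), goal (0,1), distance |2-0|+|1-1| = 2
Sum: 2 + 3 + 2 + 1 + 1 + 0 + 1 + 2 = 12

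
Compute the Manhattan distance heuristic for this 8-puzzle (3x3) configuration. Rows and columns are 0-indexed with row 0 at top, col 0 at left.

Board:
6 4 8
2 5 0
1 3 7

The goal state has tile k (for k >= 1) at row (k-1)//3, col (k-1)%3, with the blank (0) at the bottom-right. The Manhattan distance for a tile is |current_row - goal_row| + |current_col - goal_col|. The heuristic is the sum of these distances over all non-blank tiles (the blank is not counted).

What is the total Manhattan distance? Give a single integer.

Answer: 17

Derivation:
Tile 6: (0,0)->(1,2) = 3
Tile 4: (0,1)->(1,0) = 2
Tile 8: (0,2)->(2,1) = 3
Tile 2: (1,0)->(0,1) = 2
Tile 5: (1,1)->(1,1) = 0
Tile 1: (2,0)->(0,0) = 2
Tile 3: (2,1)->(0,2) = 3
Tile 7: (2,2)->(2,0) = 2
Sum: 3 + 2 + 3 + 2 + 0 + 2 + 3 + 2 = 17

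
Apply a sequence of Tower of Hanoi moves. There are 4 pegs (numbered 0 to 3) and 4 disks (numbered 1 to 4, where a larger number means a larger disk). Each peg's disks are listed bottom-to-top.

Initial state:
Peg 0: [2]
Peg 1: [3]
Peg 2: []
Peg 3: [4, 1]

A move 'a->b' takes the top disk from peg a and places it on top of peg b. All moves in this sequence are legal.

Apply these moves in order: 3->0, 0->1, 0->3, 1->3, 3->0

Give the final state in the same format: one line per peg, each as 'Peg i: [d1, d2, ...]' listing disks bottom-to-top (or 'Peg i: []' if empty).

After move 1 (3->0):
Peg 0: [2, 1]
Peg 1: [3]
Peg 2: []
Peg 3: [4]

After move 2 (0->1):
Peg 0: [2]
Peg 1: [3, 1]
Peg 2: []
Peg 3: [4]

After move 3 (0->3):
Peg 0: []
Peg 1: [3, 1]
Peg 2: []
Peg 3: [4, 2]

After move 4 (1->3):
Peg 0: []
Peg 1: [3]
Peg 2: []
Peg 3: [4, 2, 1]

After move 5 (3->0):
Peg 0: [1]
Peg 1: [3]
Peg 2: []
Peg 3: [4, 2]

Answer: Peg 0: [1]
Peg 1: [3]
Peg 2: []
Peg 3: [4, 2]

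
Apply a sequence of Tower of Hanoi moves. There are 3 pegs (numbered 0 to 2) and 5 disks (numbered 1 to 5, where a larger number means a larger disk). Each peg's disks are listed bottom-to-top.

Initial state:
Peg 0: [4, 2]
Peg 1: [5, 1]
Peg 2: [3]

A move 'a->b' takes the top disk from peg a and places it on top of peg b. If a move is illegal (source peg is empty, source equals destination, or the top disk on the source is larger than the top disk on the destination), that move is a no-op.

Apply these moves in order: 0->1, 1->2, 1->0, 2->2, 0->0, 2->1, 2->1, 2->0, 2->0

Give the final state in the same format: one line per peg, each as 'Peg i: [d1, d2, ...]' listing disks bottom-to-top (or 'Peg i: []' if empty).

Answer: Peg 0: [4, 2]
Peg 1: [5, 1]
Peg 2: [3]

Derivation:
After move 1 (0->1):
Peg 0: [4, 2]
Peg 1: [5, 1]
Peg 2: [3]

After move 2 (1->2):
Peg 0: [4, 2]
Peg 1: [5]
Peg 2: [3, 1]

After move 3 (1->0):
Peg 0: [4, 2]
Peg 1: [5]
Peg 2: [3, 1]

After move 4 (2->2):
Peg 0: [4, 2]
Peg 1: [5]
Peg 2: [3, 1]

After move 5 (0->0):
Peg 0: [4, 2]
Peg 1: [5]
Peg 2: [3, 1]

After move 6 (2->1):
Peg 0: [4, 2]
Peg 1: [5, 1]
Peg 2: [3]

After move 7 (2->1):
Peg 0: [4, 2]
Peg 1: [5, 1]
Peg 2: [3]

After move 8 (2->0):
Peg 0: [4, 2]
Peg 1: [5, 1]
Peg 2: [3]

After move 9 (2->0):
Peg 0: [4, 2]
Peg 1: [5, 1]
Peg 2: [3]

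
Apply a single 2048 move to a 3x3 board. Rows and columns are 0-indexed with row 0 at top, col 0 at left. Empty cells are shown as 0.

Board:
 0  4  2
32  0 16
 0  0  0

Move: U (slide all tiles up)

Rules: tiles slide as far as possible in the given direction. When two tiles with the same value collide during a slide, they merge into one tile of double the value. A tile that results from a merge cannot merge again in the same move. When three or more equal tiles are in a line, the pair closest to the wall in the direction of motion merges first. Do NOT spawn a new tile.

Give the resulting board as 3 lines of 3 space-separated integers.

Answer: 32  4  2
 0  0 16
 0  0  0

Derivation:
Slide up:
col 0: [0, 32, 0] -> [32, 0, 0]
col 1: [4, 0, 0] -> [4, 0, 0]
col 2: [2, 16, 0] -> [2, 16, 0]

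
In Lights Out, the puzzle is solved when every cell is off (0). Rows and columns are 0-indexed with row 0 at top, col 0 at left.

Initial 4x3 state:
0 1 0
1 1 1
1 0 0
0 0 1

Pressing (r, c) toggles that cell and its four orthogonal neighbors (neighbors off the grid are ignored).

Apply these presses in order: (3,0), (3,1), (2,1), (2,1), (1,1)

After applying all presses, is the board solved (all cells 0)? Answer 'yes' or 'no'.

After press 1 at (3,0):
0 1 0
1 1 1
0 0 0
1 1 1

After press 2 at (3,1):
0 1 0
1 1 1
0 1 0
0 0 0

After press 3 at (2,1):
0 1 0
1 0 1
1 0 1
0 1 0

After press 4 at (2,1):
0 1 0
1 1 1
0 1 0
0 0 0

After press 5 at (1,1):
0 0 0
0 0 0
0 0 0
0 0 0

Lights still on: 0

Answer: yes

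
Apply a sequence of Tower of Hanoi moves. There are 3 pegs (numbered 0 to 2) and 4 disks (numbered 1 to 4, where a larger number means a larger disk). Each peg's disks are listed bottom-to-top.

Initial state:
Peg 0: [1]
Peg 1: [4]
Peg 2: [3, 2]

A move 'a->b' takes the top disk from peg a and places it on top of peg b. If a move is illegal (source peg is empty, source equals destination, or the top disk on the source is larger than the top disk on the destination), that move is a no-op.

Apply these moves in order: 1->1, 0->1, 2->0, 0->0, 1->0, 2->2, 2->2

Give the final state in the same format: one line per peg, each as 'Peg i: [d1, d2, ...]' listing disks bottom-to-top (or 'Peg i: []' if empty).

After move 1 (1->1):
Peg 0: [1]
Peg 1: [4]
Peg 2: [3, 2]

After move 2 (0->1):
Peg 0: []
Peg 1: [4, 1]
Peg 2: [3, 2]

After move 3 (2->0):
Peg 0: [2]
Peg 1: [4, 1]
Peg 2: [3]

After move 4 (0->0):
Peg 0: [2]
Peg 1: [4, 1]
Peg 2: [3]

After move 5 (1->0):
Peg 0: [2, 1]
Peg 1: [4]
Peg 2: [3]

After move 6 (2->2):
Peg 0: [2, 1]
Peg 1: [4]
Peg 2: [3]

After move 7 (2->2):
Peg 0: [2, 1]
Peg 1: [4]
Peg 2: [3]

Answer: Peg 0: [2, 1]
Peg 1: [4]
Peg 2: [3]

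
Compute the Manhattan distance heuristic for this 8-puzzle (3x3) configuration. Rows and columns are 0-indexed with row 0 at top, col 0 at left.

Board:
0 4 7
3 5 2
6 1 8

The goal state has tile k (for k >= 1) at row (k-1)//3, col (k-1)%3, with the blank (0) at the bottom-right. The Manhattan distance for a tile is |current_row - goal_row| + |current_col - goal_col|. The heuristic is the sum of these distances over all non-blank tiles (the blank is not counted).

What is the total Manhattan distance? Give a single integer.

Answer: 18

Derivation:
Tile 4: at (0,1), goal (1,0), distance |0-1|+|1-0| = 2
Tile 7: at (0,2), goal (2,0), distance |0-2|+|2-0| = 4
Tile 3: at (1,0), goal (0,2), distance |1-0|+|0-2| = 3
Tile 5: at (1,1), goal (1,1), distance |1-1|+|1-1| = 0
Tile 2: at (1,2), goal (0,1), distance |1-0|+|2-1| = 2
Tile 6: at (2,0), goal (1,2), distance |2-1|+|0-2| = 3
Tile 1: at (2,1), goal (0,0), distance |2-0|+|1-0| = 3
Tile 8: at (2,2), goal (2,1), distance |2-2|+|2-1| = 1
Sum: 2 + 4 + 3 + 0 + 2 + 3 + 3 + 1 = 18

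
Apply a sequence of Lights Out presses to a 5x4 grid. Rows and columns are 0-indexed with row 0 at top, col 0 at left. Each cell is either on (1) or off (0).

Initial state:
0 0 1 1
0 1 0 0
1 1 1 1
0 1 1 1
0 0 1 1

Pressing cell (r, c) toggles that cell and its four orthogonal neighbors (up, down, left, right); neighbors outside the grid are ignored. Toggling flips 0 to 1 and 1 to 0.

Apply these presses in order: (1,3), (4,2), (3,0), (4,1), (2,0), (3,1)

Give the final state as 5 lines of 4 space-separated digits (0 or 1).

After press 1 at (1,3):
0 0 1 0
0 1 1 1
1 1 1 0
0 1 1 1
0 0 1 1

After press 2 at (4,2):
0 0 1 0
0 1 1 1
1 1 1 0
0 1 0 1
0 1 0 0

After press 3 at (3,0):
0 0 1 0
0 1 1 1
0 1 1 0
1 0 0 1
1 1 0 0

After press 4 at (4,1):
0 0 1 0
0 1 1 1
0 1 1 0
1 1 0 1
0 0 1 0

After press 5 at (2,0):
0 0 1 0
1 1 1 1
1 0 1 0
0 1 0 1
0 0 1 0

After press 6 at (3,1):
0 0 1 0
1 1 1 1
1 1 1 0
1 0 1 1
0 1 1 0

Answer: 0 0 1 0
1 1 1 1
1 1 1 0
1 0 1 1
0 1 1 0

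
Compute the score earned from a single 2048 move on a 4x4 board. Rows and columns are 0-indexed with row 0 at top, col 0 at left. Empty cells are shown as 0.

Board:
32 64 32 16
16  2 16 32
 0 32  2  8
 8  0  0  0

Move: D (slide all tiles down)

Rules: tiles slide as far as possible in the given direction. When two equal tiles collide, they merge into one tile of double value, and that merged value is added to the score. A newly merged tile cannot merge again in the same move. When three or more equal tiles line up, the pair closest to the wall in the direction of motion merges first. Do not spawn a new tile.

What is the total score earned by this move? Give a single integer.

Slide down:
col 0: [32, 16, 0, 8] -> [0, 32, 16, 8]  score +0 (running 0)
col 1: [64, 2, 32, 0] -> [0, 64, 2, 32]  score +0 (running 0)
col 2: [32, 16, 2, 0] -> [0, 32, 16, 2]  score +0 (running 0)
col 3: [16, 32, 8, 0] -> [0, 16, 32, 8]  score +0 (running 0)
Board after move:
 0  0  0  0
32 64 32 16
16  2 16 32
 8 32  2  8

Answer: 0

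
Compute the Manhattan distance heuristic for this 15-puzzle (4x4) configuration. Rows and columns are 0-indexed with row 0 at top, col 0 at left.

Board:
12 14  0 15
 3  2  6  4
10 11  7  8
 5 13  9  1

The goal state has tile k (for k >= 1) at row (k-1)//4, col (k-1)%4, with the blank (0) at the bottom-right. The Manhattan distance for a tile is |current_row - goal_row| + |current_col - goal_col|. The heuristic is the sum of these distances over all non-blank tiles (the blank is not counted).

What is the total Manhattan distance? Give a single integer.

Answer: 34

Derivation:
Tile 12: (0,0)->(2,3) = 5
Tile 14: (0,1)->(3,1) = 3
Tile 15: (0,3)->(3,2) = 4
Tile 3: (1,0)->(0,2) = 3
Tile 2: (1,1)->(0,1) = 1
Tile 6: (1,2)->(1,1) = 1
Tile 4: (1,3)->(0,3) = 1
Tile 10: (2,0)->(2,1) = 1
Tile 11: (2,1)->(2,2) = 1
Tile 7: (2,2)->(1,2) = 1
Tile 8: (2,3)->(1,3) = 1
Tile 5: (3,0)->(1,0) = 2
Tile 13: (3,1)->(3,0) = 1
Tile 9: (3,2)->(2,0) = 3
Tile 1: (3,3)->(0,0) = 6
Sum: 5 + 3 + 4 + 3 + 1 + 1 + 1 + 1 + 1 + 1 + 1 + 2 + 1 + 3 + 6 = 34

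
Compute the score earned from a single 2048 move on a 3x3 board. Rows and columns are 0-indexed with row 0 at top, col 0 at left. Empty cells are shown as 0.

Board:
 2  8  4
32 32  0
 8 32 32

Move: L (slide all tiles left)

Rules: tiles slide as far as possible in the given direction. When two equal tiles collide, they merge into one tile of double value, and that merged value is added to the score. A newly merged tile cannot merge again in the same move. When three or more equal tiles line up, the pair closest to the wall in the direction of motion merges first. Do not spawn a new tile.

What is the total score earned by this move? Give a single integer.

Slide left:
row 0: [2, 8, 4] -> [2, 8, 4]  score +0 (running 0)
row 1: [32, 32, 0] -> [64, 0, 0]  score +64 (running 64)
row 2: [8, 32, 32] -> [8, 64, 0]  score +64 (running 128)
Board after move:
 2  8  4
64  0  0
 8 64  0

Answer: 128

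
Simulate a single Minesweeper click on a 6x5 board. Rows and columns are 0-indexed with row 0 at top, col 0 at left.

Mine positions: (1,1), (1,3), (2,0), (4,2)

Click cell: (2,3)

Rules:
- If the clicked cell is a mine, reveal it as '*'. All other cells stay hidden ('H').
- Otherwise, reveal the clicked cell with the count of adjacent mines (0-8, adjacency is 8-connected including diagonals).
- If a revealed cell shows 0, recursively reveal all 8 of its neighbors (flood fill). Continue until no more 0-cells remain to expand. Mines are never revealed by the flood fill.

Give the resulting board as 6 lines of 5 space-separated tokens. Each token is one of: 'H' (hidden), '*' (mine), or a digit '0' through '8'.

H H H H H
H H H H H
H H H 1 H
H H H H H
H H H H H
H H H H H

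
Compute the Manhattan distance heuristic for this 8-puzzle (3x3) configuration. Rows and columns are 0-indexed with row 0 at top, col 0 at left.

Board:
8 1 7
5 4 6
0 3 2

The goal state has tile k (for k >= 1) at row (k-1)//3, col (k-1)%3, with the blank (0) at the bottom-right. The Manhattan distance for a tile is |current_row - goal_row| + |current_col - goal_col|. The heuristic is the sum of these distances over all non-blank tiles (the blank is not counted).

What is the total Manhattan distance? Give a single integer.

Answer: 16

Derivation:
Tile 8: (0,0)->(2,1) = 3
Tile 1: (0,1)->(0,0) = 1
Tile 7: (0,2)->(2,0) = 4
Tile 5: (1,0)->(1,1) = 1
Tile 4: (1,1)->(1,0) = 1
Tile 6: (1,2)->(1,2) = 0
Tile 3: (2,1)->(0,2) = 3
Tile 2: (2,2)->(0,1) = 3
Sum: 3 + 1 + 4 + 1 + 1 + 0 + 3 + 3 = 16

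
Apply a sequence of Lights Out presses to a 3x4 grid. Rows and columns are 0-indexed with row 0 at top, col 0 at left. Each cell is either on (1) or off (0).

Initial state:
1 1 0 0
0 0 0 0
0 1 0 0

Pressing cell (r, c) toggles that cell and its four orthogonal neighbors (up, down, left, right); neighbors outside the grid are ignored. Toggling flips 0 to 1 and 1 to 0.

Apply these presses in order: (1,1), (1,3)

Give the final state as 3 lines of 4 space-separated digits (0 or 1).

After press 1 at (1,1):
1 0 0 0
1 1 1 0
0 0 0 0

After press 2 at (1,3):
1 0 0 1
1 1 0 1
0 0 0 1

Answer: 1 0 0 1
1 1 0 1
0 0 0 1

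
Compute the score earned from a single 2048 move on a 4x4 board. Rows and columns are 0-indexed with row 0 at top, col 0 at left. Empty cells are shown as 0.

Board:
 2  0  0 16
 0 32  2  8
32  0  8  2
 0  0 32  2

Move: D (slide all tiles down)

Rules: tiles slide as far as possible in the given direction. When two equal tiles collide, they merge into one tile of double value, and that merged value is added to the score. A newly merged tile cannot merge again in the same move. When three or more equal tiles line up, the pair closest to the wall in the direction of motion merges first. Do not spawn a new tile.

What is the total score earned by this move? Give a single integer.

Answer: 4

Derivation:
Slide down:
col 0: [2, 0, 32, 0] -> [0, 0, 2, 32]  score +0 (running 0)
col 1: [0, 32, 0, 0] -> [0, 0, 0, 32]  score +0 (running 0)
col 2: [0, 2, 8, 32] -> [0, 2, 8, 32]  score +0 (running 0)
col 3: [16, 8, 2, 2] -> [0, 16, 8, 4]  score +4 (running 4)
Board after move:
 0  0  0  0
 0  0  2 16
 2  0  8  8
32 32 32  4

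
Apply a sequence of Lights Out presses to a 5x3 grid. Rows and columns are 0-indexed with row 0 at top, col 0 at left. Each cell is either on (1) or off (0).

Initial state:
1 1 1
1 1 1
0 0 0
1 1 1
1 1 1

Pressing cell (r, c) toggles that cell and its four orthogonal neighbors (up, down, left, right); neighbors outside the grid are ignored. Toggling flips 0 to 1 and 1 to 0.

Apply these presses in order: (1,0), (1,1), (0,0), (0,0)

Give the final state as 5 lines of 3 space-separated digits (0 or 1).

After press 1 at (1,0):
0 1 1
0 0 1
1 0 0
1 1 1
1 1 1

After press 2 at (1,1):
0 0 1
1 1 0
1 1 0
1 1 1
1 1 1

After press 3 at (0,0):
1 1 1
0 1 0
1 1 0
1 1 1
1 1 1

After press 4 at (0,0):
0 0 1
1 1 0
1 1 0
1 1 1
1 1 1

Answer: 0 0 1
1 1 0
1 1 0
1 1 1
1 1 1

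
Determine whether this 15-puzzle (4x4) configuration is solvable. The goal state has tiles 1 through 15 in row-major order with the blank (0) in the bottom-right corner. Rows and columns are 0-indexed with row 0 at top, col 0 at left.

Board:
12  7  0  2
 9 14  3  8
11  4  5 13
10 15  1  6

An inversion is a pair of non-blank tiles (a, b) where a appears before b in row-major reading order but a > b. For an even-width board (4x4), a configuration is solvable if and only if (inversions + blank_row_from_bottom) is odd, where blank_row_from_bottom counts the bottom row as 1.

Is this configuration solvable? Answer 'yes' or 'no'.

Answer: no

Derivation:
Inversions: 52
Blank is in row 0 (0-indexed from top), which is row 4 counting from the bottom (bottom = 1).
52 + 4 = 56, which is even, so the puzzle is not solvable.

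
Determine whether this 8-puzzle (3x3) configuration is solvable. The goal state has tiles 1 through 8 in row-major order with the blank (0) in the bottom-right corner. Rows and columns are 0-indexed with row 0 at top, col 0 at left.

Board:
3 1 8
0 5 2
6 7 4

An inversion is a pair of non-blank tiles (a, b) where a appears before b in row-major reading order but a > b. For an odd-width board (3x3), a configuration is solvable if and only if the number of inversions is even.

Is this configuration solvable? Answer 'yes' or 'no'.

Inversions (pairs i<j in row-major order where tile[i] > tile[j] > 0): 11
11 is odd, so the puzzle is not solvable.

Answer: no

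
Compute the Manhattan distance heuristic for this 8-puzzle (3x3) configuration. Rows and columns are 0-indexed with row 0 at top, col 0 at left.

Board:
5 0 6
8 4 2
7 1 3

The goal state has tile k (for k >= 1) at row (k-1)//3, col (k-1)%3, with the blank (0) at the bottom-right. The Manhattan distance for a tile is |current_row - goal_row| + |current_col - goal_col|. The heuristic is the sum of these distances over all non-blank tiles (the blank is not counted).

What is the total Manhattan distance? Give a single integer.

Tile 5: at (0,0), goal (1,1), distance |0-1|+|0-1| = 2
Tile 6: at (0,2), goal (1,2), distance |0-1|+|2-2| = 1
Tile 8: at (1,0), goal (2,1), distance |1-2|+|0-1| = 2
Tile 4: at (1,1), goal (1,0), distance |1-1|+|1-0| = 1
Tile 2: at (1,2), goal (0,1), distance |1-0|+|2-1| = 2
Tile 7: at (2,0), goal (2,0), distance |2-2|+|0-0| = 0
Tile 1: at (2,1), goal (0,0), distance |2-0|+|1-0| = 3
Tile 3: at (2,2), goal (0,2), distance |2-0|+|2-2| = 2
Sum: 2 + 1 + 2 + 1 + 2 + 0 + 3 + 2 = 13

Answer: 13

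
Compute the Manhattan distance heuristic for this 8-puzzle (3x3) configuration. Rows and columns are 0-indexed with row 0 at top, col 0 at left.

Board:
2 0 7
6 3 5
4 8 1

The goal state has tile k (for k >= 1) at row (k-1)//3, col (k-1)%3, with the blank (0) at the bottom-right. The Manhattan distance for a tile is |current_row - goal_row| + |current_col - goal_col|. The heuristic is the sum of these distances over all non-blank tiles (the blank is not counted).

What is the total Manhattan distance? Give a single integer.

Tile 2: (0,0)->(0,1) = 1
Tile 7: (0,2)->(2,0) = 4
Tile 6: (1,0)->(1,2) = 2
Tile 3: (1,1)->(0,2) = 2
Tile 5: (1,2)->(1,1) = 1
Tile 4: (2,0)->(1,0) = 1
Tile 8: (2,1)->(2,1) = 0
Tile 1: (2,2)->(0,0) = 4
Sum: 1 + 4 + 2 + 2 + 1 + 1 + 0 + 4 = 15

Answer: 15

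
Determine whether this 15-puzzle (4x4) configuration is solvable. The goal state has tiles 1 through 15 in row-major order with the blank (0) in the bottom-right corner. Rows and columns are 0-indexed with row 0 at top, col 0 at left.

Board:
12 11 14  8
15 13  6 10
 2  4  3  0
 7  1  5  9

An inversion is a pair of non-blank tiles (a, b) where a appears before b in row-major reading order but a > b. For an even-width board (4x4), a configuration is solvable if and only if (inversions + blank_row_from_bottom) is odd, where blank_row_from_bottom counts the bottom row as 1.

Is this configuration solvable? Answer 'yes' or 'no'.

Answer: no

Derivation:
Inversions: 76
Blank is in row 2 (0-indexed from top), which is row 2 counting from the bottom (bottom = 1).
76 + 2 = 78, which is even, so the puzzle is not solvable.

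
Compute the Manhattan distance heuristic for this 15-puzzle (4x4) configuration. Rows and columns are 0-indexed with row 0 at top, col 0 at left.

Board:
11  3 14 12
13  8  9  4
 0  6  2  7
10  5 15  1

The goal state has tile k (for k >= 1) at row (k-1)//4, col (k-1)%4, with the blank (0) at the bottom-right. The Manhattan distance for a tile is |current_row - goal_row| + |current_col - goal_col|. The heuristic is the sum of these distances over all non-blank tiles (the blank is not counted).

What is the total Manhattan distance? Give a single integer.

Tile 11: (0,0)->(2,2) = 4
Tile 3: (0,1)->(0,2) = 1
Tile 14: (0,2)->(3,1) = 4
Tile 12: (0,3)->(2,3) = 2
Tile 13: (1,0)->(3,0) = 2
Tile 8: (1,1)->(1,3) = 2
Tile 9: (1,2)->(2,0) = 3
Tile 4: (1,3)->(0,3) = 1
Tile 6: (2,1)->(1,1) = 1
Tile 2: (2,2)->(0,1) = 3
Tile 7: (2,3)->(1,2) = 2
Tile 10: (3,0)->(2,1) = 2
Tile 5: (3,1)->(1,0) = 3
Tile 15: (3,2)->(3,2) = 0
Tile 1: (3,3)->(0,0) = 6
Sum: 4 + 1 + 4 + 2 + 2 + 2 + 3 + 1 + 1 + 3 + 2 + 2 + 3 + 0 + 6 = 36

Answer: 36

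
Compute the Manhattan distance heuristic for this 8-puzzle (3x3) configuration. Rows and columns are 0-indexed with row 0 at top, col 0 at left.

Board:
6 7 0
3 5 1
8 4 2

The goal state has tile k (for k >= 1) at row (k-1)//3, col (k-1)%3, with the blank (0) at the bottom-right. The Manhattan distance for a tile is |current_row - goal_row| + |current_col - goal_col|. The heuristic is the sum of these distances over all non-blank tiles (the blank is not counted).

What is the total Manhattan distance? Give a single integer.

Answer: 18

Derivation:
Tile 6: at (0,0), goal (1,2), distance |0-1|+|0-2| = 3
Tile 7: at (0,1), goal (2,0), distance |0-2|+|1-0| = 3
Tile 3: at (1,0), goal (0,2), distance |1-0|+|0-2| = 3
Tile 5: at (1,1), goal (1,1), distance |1-1|+|1-1| = 0
Tile 1: at (1,2), goal (0,0), distance |1-0|+|2-0| = 3
Tile 8: at (2,0), goal (2,1), distance |2-2|+|0-1| = 1
Tile 4: at (2,1), goal (1,0), distance |2-1|+|1-0| = 2
Tile 2: at (2,2), goal (0,1), distance |2-0|+|2-1| = 3
Sum: 3 + 3 + 3 + 0 + 3 + 1 + 2 + 3 = 18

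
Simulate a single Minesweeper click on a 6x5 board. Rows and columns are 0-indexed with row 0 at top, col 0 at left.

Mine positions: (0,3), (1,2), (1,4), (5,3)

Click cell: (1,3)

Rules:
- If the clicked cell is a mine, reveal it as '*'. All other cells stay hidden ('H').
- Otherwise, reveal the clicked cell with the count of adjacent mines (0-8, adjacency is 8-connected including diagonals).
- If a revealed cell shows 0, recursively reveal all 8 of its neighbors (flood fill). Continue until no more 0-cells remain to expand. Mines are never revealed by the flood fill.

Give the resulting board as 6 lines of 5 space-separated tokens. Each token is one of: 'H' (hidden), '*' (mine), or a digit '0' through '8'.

H H H H H
H H H 3 H
H H H H H
H H H H H
H H H H H
H H H H H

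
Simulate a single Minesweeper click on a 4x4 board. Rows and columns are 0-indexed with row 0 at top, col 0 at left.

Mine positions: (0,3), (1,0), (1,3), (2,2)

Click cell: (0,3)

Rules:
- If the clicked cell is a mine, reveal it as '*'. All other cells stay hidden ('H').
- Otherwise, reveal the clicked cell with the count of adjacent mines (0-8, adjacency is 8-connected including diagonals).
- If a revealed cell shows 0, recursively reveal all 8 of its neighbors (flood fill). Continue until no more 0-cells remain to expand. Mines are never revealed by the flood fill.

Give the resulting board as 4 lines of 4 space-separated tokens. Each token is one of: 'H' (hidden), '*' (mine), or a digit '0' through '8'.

H H H *
H H H H
H H H H
H H H H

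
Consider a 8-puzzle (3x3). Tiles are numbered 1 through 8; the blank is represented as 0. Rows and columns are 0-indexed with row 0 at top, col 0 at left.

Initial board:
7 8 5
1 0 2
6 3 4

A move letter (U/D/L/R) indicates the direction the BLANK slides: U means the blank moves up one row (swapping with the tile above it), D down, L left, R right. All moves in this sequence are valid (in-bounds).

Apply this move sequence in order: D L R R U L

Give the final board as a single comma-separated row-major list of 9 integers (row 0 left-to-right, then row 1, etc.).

After move 1 (D):
7 8 5
1 3 2
6 0 4

After move 2 (L):
7 8 5
1 3 2
0 6 4

After move 3 (R):
7 8 5
1 3 2
6 0 4

After move 4 (R):
7 8 5
1 3 2
6 4 0

After move 5 (U):
7 8 5
1 3 0
6 4 2

After move 6 (L):
7 8 5
1 0 3
6 4 2

Answer: 7, 8, 5, 1, 0, 3, 6, 4, 2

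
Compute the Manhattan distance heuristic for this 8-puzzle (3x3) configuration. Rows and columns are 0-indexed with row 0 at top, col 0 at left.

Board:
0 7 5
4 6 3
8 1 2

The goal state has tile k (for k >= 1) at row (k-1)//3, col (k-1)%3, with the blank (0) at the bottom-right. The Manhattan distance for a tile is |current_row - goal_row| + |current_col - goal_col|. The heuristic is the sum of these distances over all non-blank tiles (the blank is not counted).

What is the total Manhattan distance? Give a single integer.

Tile 7: (0,1)->(2,0) = 3
Tile 5: (0,2)->(1,1) = 2
Tile 4: (1,0)->(1,0) = 0
Tile 6: (1,1)->(1,2) = 1
Tile 3: (1,2)->(0,2) = 1
Tile 8: (2,0)->(2,1) = 1
Tile 1: (2,1)->(0,0) = 3
Tile 2: (2,2)->(0,1) = 3
Sum: 3 + 2 + 0 + 1 + 1 + 1 + 3 + 3 = 14

Answer: 14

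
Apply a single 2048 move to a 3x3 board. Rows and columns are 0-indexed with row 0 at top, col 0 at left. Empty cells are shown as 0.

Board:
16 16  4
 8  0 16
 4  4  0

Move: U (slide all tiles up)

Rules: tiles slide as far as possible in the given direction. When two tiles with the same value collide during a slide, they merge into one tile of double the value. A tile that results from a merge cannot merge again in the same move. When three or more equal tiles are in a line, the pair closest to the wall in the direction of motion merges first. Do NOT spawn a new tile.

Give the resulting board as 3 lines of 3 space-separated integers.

Slide up:
col 0: [16, 8, 4] -> [16, 8, 4]
col 1: [16, 0, 4] -> [16, 4, 0]
col 2: [4, 16, 0] -> [4, 16, 0]

Answer: 16 16  4
 8  4 16
 4  0  0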